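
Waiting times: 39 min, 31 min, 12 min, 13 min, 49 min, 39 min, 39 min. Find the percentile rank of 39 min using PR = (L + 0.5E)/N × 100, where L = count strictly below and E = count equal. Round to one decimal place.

64.3

N = 7.
Strictly below 39: 3. Equal to 39: 3.
PR = (3 + 0.5·3)/7 × 100 = 64.3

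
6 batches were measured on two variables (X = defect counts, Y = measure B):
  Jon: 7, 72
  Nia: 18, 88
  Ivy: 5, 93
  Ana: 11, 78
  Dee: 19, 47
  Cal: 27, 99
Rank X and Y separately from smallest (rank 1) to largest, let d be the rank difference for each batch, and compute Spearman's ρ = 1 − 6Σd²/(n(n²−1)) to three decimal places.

Ranks of variable 1: 2, 4, 1, 3, 5, 6
Ranks of variable 2: 2, 4, 5, 3, 1, 6
d = r₁ − r₂: 0, 0, -4, 0, 4, 0
d²: 0, 0, 16, 0, 16, 0; Σd² = 32
ρ = 1 − 6·32/(6·35) = 1 − 192/210 = 0.086

0.086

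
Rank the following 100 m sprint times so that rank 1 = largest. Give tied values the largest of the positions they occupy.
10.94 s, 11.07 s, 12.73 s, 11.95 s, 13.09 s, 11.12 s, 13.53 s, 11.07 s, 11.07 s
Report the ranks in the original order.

9, 8, 3, 4, 2, 5, 1, 8, 8

Sorted (descending): 13.53, 13.09, 12.73, 11.95, 11.12, 11.07, 11.07, 11.07, 10.94
The 3 values of 11.07 occupy positions 6–8 → each gets rank 8.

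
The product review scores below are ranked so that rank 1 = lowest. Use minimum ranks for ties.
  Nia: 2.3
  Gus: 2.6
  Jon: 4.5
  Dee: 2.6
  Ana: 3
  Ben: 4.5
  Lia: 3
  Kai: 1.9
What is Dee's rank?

3

Sorted (ascending): 1.9, 2.3, 2.6, 2.6, 3, 3, 4.5, 4.5
The 2 values of 2.6 occupy positions 3–4 → each gets rank 3.
The 2 values of 3 occupy positions 5–6 → each gets rank 5.
The 2 values of 4.5 occupy positions 7–8 → each gets rank 7.
Dee has value 2.6 → rank 3.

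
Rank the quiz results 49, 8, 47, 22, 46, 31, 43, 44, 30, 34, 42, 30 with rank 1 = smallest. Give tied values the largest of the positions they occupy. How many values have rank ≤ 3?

Sorted (ascending): 8, 22, 30, 30, 31, 34, 42, 43, 44, 46, 47, 49
The 2 values of 30 occupy positions 3–4 → each gets rank 4.
Ranks ≤ 3: {1, 2} → 2 values.

2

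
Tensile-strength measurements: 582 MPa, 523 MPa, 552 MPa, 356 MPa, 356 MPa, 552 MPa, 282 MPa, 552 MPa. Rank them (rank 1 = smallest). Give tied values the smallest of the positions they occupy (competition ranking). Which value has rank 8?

Sorted (ascending): 282, 356, 356, 523, 552, 552, 552, 582
The 2 values of 356 occupy positions 2–3 → each gets rank 2.
The 3 values of 552 occupy positions 5–7 → each gets rank 5.
Rank 8 → value 582.

582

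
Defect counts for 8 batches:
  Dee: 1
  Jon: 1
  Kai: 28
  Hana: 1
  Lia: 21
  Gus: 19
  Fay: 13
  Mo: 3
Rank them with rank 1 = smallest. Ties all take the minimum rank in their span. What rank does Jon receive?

Sorted (ascending): 1, 1, 1, 3, 13, 19, 21, 28
The 3 values of 1 occupy positions 1–3 → each gets rank 1.
Jon has value 1 → rank 1.

1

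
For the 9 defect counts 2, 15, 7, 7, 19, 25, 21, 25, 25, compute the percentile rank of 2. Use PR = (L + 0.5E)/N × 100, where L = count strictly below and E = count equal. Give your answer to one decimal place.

N = 9.
Strictly below 2: 0. Equal to 2: 1.
PR = (0 + 0.5·1)/9 × 100 = 5.6

5.6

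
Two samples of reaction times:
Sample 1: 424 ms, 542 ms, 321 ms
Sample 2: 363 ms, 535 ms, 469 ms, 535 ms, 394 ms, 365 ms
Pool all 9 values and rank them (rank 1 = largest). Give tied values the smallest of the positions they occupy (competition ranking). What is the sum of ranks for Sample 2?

Sorted (descending): 542, 535, 535, 469, 424, 394, 365, 363, 321
The 2 values of 535 occupy positions 2–3 → each gets rank 2.
Sample 2 values → pooled ranks: 363→8, 535→2, 469→4, 535→2, 394→6, 365→7
Rank sum = 8 + 2 + 4 + 2 + 6 + 7 = 29

29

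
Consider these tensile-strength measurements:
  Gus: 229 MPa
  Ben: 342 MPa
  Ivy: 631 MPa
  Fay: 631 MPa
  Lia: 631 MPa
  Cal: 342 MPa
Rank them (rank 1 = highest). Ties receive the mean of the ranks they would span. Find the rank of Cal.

4.5

Sorted (descending): 631, 631, 631, 342, 342, 229
The 3 values of 631 occupy positions 1–3 → average rank 2.
The 2 values of 342 occupy positions 4–5 → average rank (4+5)/2 = 4.5.
Cal has value 342 MPa → rank 4.5.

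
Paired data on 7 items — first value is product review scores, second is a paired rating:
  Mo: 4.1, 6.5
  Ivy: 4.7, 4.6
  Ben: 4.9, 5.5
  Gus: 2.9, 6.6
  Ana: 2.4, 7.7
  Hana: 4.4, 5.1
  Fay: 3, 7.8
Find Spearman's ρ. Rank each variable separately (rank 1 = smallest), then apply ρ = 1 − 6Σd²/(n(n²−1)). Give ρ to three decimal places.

-0.786

Ranks of variable 1: 4, 6, 7, 2, 1, 5, 3
Ranks of variable 2: 4, 1, 3, 5, 6, 2, 7
d = r₁ − r₂: 0, 5, 4, -3, -5, 3, -4
d²: 0, 25, 16, 9, 25, 9, 16; Σd² = 100
ρ = 1 − 6·100/(7·48) = 1 − 600/336 = -0.786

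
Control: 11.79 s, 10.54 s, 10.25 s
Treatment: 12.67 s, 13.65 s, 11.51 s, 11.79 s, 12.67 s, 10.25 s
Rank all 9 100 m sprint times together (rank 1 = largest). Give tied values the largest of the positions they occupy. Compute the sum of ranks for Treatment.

Sorted (descending): 13.65, 12.67, 12.67, 11.79, 11.79, 11.51, 10.54, 10.25, 10.25
The 2 values of 12.67 occupy positions 2–3 → each gets rank 3.
The 2 values of 11.79 occupy positions 4–5 → each gets rank 5.
The 2 values of 10.25 occupy positions 8–9 → each gets rank 9.
Treatment values → pooled ranks: 12.67→3, 13.65→1, 11.51→6, 11.79→5, 12.67→3, 10.25→9
Rank sum = 3 + 1 + 6 + 5 + 3 + 9 = 27

27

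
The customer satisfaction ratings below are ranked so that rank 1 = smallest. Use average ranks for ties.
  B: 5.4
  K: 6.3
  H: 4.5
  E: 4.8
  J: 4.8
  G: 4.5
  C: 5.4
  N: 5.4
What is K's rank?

Sorted (ascending): 4.5, 4.5, 4.8, 4.8, 5.4, 5.4, 5.4, 6.3
The 2 values of 4.5 occupy positions 1–2 → average rank (1+2)/2 = 1.5.
The 2 values of 4.8 occupy positions 3–4 → average rank (3+4)/2 = 3.5.
The 3 values of 5.4 occupy positions 5–7 → average rank 6.
K has value 6.3 → rank 8.

8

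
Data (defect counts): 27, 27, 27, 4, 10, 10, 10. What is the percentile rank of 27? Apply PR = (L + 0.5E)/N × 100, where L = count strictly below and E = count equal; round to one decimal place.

N = 7.
Strictly below 27: 4. Equal to 27: 3.
PR = (4 + 0.5·3)/7 × 100 = 78.6

78.6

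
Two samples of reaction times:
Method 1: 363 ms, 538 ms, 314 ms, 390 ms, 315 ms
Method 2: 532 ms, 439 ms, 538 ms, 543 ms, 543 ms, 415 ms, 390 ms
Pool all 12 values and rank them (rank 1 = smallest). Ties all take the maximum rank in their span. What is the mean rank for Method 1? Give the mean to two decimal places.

4.20

Sorted (ascending): 314, 315, 363, 390, 390, 415, 439, 532, 538, 538, 543, 543
The 2 values of 390 occupy positions 4–5 → each gets rank 5.
The 2 values of 538 occupy positions 9–10 → each gets rank 10.
The 2 values of 543 occupy positions 11–12 → each gets rank 12.
Method 1 values → pooled ranks: 363→3, 538→10, 314→1, 390→5, 315→2
Mean rank = (3 + 10 + 1 + 5 + 2) / 5 = 4.20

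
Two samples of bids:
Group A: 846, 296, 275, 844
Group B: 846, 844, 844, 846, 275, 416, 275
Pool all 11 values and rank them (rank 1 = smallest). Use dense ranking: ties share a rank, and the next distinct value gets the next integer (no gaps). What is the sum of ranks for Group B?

23

Sorted (ascending): 275, 275, 275, 296, 416, 844, 844, 844, 846, 846, 846
The 3 values of 275 share dense rank 1.
The 3 values of 844 share dense rank 4.
The 3 values of 846 share dense rank 5.
Remaining distinct values take the next consecutive integers.
Group B values → pooled ranks: 846→5, 844→4, 844→4, 846→5, 275→1, 416→3, 275→1
Rank sum = 5 + 4 + 4 + 5 + 1 + 3 + 1 = 23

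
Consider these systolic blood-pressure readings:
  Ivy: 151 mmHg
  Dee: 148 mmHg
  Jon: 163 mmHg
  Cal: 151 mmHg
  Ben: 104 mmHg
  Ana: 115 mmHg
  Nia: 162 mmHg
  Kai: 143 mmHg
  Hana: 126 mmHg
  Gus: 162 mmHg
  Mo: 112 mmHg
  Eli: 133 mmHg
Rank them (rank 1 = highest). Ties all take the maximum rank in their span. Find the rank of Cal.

Sorted (descending): 163, 162, 162, 151, 151, 148, 143, 133, 126, 115, 112, 104
The 2 values of 162 occupy positions 2–3 → each gets rank 3.
The 2 values of 151 occupy positions 4–5 → each gets rank 5.
Cal has value 151 mmHg → rank 5.

5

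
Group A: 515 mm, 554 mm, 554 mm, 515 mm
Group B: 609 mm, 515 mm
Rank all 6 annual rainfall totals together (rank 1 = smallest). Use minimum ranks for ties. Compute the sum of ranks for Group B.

Sorted (ascending): 515, 515, 515, 554, 554, 609
The 3 values of 515 occupy positions 1–3 → each gets rank 1.
The 2 values of 554 occupy positions 4–5 → each gets rank 4.
Group B values → pooled ranks: 609→6, 515→1
Rank sum = 6 + 1 = 7

7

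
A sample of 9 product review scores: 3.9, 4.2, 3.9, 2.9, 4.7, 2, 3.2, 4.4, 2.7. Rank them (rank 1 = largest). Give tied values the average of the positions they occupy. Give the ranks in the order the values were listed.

4.5, 3, 4.5, 7, 1, 9, 6, 2, 8

Sorted (descending): 4.7, 4.4, 4.2, 3.9, 3.9, 3.2, 2.9, 2.7, 2
The 2 values of 3.9 occupy positions 4–5 → average rank (4+5)/2 = 4.5.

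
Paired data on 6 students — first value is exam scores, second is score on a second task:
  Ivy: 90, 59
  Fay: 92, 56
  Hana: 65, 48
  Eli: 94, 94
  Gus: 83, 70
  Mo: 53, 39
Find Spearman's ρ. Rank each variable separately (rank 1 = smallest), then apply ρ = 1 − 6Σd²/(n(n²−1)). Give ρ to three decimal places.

0.771

Ranks of variable 1: 4, 5, 2, 6, 3, 1
Ranks of variable 2: 4, 3, 2, 6, 5, 1
d = r₁ − r₂: 0, 2, 0, 0, -2, 0
d²: 0, 4, 0, 0, 4, 0; Σd² = 8
ρ = 1 − 6·8/(6·35) = 1 − 48/210 = 0.771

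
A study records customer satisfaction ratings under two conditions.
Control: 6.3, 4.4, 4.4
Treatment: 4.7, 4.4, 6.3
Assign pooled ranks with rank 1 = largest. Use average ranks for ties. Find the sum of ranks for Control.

11.5

Sorted (descending): 6.3, 6.3, 4.7, 4.4, 4.4, 4.4
The 2 values of 6.3 occupy positions 1–2 → average rank (1+2)/2 = 1.5.
The 3 values of 4.4 occupy positions 4–6 → average rank 5.
Control values → pooled ranks: 6.3→1.5, 4.4→5, 4.4→5
Rank sum = 1.5 + 5 + 5 = 11.5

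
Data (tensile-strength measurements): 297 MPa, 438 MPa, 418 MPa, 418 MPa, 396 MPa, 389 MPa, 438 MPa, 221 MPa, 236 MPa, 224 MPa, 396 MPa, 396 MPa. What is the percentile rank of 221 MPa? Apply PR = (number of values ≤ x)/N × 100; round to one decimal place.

8.3

N = 12.
Strictly below 221: 0. Equal to 221: 1.
PR = 1/12 × 100 = 8.3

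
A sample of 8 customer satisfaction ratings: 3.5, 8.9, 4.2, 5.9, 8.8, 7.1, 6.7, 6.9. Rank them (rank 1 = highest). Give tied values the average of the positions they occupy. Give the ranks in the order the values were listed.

8, 1, 7, 6, 2, 3, 5, 4

Sorted (descending): 8.9, 8.8, 7.1, 6.9, 6.7, 5.9, 4.2, 3.5
No ties — each value takes its position as its rank.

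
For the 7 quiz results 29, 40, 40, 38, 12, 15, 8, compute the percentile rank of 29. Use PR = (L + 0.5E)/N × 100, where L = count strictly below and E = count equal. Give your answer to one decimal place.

50.0

N = 7.
Strictly below 29: 3. Equal to 29: 1.
PR = (3 + 0.5·1)/7 × 100 = 50.0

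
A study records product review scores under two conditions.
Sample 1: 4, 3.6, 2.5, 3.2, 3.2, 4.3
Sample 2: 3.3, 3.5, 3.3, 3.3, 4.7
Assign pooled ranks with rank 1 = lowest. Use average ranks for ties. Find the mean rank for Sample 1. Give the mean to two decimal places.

5.50

Sorted (ascending): 2.5, 3.2, 3.2, 3.3, 3.3, 3.3, 3.5, 3.6, 4, 4.3, 4.7
The 2 values of 3.2 occupy positions 2–3 → average rank (2+3)/2 = 2.5.
The 3 values of 3.3 occupy positions 4–6 → average rank 5.
Sample 1 values → pooled ranks: 4→9, 3.6→8, 2.5→1, 3.2→2.5, 3.2→2.5, 4.3→10
Mean rank = (9 + 8 + 1 + 2.5 + 2.5 + 10) / 6 = 5.50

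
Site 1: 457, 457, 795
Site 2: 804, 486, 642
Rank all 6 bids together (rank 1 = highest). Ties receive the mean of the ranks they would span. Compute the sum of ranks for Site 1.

Sorted (descending): 804, 795, 642, 486, 457, 457
The 2 values of 457 occupy positions 5–6 → average rank (5+6)/2 = 5.5.
Site 1 values → pooled ranks: 457→5.5, 457→5.5, 795→2
Rank sum = 5.5 + 5.5 + 2 = 13

13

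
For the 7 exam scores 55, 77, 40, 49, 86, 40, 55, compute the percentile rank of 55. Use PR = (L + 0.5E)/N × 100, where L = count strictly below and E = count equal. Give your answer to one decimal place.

57.1

N = 7.
Strictly below 55: 3. Equal to 55: 2.
PR = (3 + 0.5·2)/7 × 100 = 57.1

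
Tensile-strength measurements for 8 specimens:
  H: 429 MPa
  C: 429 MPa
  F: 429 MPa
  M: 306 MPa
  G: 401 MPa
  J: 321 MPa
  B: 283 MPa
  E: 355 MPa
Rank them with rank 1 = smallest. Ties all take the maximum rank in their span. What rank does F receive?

Sorted (ascending): 283, 306, 321, 355, 401, 429, 429, 429
The 3 values of 429 occupy positions 6–8 → each gets rank 8.
F has value 429 MPa → rank 8.

8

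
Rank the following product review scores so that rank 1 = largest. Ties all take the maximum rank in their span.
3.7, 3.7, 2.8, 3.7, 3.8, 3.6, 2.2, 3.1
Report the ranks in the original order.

4, 4, 7, 4, 1, 5, 8, 6

Sorted (descending): 3.8, 3.7, 3.7, 3.7, 3.6, 3.1, 2.8, 2.2
The 3 values of 3.7 occupy positions 2–4 → each gets rank 4.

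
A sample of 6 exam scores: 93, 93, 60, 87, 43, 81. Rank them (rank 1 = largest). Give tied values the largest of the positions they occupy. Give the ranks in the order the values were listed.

2, 2, 5, 3, 6, 4

Sorted (descending): 93, 93, 87, 81, 60, 43
The 2 values of 93 occupy positions 1–2 → each gets rank 2.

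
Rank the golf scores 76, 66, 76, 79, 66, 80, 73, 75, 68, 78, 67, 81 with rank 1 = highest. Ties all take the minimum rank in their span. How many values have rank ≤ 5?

Sorted (descending): 81, 80, 79, 78, 76, 76, 75, 73, 68, 67, 66, 66
The 2 values of 76 occupy positions 5–6 → each gets rank 5.
The 2 values of 66 occupy positions 11–12 → each gets rank 11.
Ranks ≤ 5: {1, 2, 3, 4, 5, 5} → 6 values.

6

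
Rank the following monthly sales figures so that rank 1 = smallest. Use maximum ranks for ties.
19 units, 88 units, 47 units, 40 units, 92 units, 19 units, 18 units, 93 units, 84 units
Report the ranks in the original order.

Sorted (ascending): 18, 19, 19, 40, 47, 84, 88, 92, 93
The 2 values of 19 occupy positions 2–3 → each gets rank 3.

3, 7, 5, 4, 8, 3, 1, 9, 6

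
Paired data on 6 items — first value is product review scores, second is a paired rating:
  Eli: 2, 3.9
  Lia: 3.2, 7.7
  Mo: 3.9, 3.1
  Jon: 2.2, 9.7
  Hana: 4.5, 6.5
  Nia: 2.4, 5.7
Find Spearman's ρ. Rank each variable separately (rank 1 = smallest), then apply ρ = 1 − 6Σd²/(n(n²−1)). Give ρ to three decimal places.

-0.086

Ranks of variable 1: 1, 4, 5, 2, 6, 3
Ranks of variable 2: 2, 5, 1, 6, 4, 3
d = r₁ − r₂: -1, -1, 4, -4, 2, 0
d²: 1, 1, 16, 16, 4, 0; Σd² = 38
ρ = 1 − 6·38/(6·35) = 1 − 228/210 = -0.086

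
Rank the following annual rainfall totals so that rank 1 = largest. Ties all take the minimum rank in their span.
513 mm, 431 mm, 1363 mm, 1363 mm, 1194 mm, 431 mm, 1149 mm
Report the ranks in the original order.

5, 6, 1, 1, 3, 6, 4

Sorted (descending): 1363, 1363, 1194, 1149, 513, 431, 431
The 2 values of 1363 occupy positions 1–2 → each gets rank 1.
The 2 values of 431 occupy positions 6–7 → each gets rank 6.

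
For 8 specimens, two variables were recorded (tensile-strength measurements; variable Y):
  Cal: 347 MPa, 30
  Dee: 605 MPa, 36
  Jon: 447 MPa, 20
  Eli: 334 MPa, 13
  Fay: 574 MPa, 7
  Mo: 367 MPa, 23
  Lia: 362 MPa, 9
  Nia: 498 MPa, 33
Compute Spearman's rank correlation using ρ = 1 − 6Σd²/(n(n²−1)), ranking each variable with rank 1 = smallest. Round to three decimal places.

Ranks of variable 1: 2, 8, 5, 1, 7, 4, 3, 6
Ranks of variable 2: 6, 8, 4, 3, 1, 5, 2, 7
d = r₁ − r₂: -4, 0, 1, -2, 6, -1, 1, -1
d²: 16, 0, 1, 4, 36, 1, 1, 1; Σd² = 60
ρ = 1 − 6·60/(8·63) = 1 − 360/504 = 0.286

0.286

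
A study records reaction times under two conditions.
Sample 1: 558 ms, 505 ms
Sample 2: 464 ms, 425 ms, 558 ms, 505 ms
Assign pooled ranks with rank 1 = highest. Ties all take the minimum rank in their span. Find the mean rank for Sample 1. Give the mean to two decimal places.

2.00

Sorted (descending): 558, 558, 505, 505, 464, 425
The 2 values of 558 occupy positions 1–2 → each gets rank 1.
The 2 values of 505 occupy positions 3–4 → each gets rank 3.
Sample 1 values → pooled ranks: 558→1, 505→3
Mean rank = (1 + 3) / 2 = 2.00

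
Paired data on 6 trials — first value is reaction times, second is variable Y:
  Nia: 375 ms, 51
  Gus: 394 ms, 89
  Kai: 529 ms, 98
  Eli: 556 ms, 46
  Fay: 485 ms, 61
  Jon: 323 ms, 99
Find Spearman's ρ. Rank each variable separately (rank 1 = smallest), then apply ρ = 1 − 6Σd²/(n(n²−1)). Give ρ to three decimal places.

-0.486

Ranks of variable 1: 2, 3, 5, 6, 4, 1
Ranks of variable 2: 2, 4, 5, 1, 3, 6
d = r₁ − r₂: 0, -1, 0, 5, 1, -5
d²: 0, 1, 0, 25, 1, 25; Σd² = 52
ρ = 1 − 6·52/(6·35) = 1 − 312/210 = -0.486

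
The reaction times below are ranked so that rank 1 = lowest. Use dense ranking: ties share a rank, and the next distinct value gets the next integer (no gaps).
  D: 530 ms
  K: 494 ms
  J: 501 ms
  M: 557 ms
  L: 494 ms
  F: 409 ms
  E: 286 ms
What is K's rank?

Sorted (ascending): 286, 409, 494, 494, 501, 530, 557
The 2 values of 494 share dense rank 3.
Remaining distinct values take the next consecutive integers.
K has value 494 ms → rank 3.

3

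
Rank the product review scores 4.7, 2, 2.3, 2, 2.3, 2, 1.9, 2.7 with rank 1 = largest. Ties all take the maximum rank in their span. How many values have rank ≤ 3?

Sorted (descending): 4.7, 2.7, 2.3, 2.3, 2, 2, 2, 1.9
The 2 values of 2.3 occupy positions 3–4 → each gets rank 4.
The 3 values of 2 occupy positions 5–7 → each gets rank 7.
Ranks ≤ 3: {1, 2} → 2 values.

2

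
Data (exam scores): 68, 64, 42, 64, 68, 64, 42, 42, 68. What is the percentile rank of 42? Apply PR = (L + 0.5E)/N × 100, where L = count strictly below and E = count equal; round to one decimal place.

16.7

N = 9.
Strictly below 42: 0. Equal to 42: 3.
PR = (0 + 0.5·3)/9 × 100 = 16.7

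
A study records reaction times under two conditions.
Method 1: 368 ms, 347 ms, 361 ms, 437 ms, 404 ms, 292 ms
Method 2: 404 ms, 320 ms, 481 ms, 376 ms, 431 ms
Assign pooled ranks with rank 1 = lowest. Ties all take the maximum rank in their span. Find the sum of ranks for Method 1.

Sorted (ascending): 292, 320, 347, 361, 368, 376, 404, 404, 431, 437, 481
The 2 values of 404 occupy positions 7–8 → each gets rank 8.
Method 1 values → pooled ranks: 368→5, 347→3, 361→4, 437→10, 404→8, 292→1
Rank sum = 5 + 3 + 4 + 10 + 8 + 1 = 31

31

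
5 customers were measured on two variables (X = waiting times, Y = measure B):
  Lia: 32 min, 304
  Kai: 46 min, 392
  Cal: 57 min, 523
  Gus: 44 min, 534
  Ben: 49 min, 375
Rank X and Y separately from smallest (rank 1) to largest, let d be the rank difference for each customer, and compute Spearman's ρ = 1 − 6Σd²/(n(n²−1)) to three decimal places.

0.300

Ranks of variable 1: 1, 3, 5, 2, 4
Ranks of variable 2: 1, 3, 4, 5, 2
d = r₁ − r₂: 0, 0, 1, -3, 2
d²: 0, 0, 1, 9, 4; Σd² = 14
ρ = 1 − 6·14/(5·24) = 1 − 84/120 = 0.300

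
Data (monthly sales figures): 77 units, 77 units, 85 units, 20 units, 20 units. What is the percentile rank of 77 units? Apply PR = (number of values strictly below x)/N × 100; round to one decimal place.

40.0

N = 5.
Strictly below 77: 2. Equal to 77: 2.
PR = 2/5 × 100 = 40.0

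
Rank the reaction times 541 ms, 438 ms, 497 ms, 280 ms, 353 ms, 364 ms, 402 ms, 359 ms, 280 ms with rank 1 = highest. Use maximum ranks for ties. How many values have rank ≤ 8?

7

Sorted (descending): 541, 497, 438, 402, 364, 359, 353, 280, 280
The 2 values of 280 occupy positions 8–9 → each gets rank 9.
Ranks ≤ 8: {1, 2, 3, 4, 5, 6, 7} → 7 values.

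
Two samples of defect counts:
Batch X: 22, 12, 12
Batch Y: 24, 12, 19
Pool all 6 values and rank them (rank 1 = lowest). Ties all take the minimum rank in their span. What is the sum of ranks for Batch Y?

11

Sorted (ascending): 12, 12, 12, 19, 22, 24
The 3 values of 12 occupy positions 1–3 → each gets rank 1.
Batch Y values → pooled ranks: 24→6, 12→1, 19→4
Rank sum = 6 + 1 + 4 = 11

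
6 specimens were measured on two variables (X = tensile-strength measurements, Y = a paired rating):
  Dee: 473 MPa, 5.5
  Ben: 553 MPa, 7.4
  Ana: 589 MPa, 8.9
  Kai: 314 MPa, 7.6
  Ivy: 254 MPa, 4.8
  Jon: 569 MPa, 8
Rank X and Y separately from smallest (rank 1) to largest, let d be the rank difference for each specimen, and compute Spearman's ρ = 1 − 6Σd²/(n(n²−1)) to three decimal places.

0.829

Ranks of variable 1: 3, 4, 6, 2, 1, 5
Ranks of variable 2: 2, 3, 6, 4, 1, 5
d = r₁ − r₂: 1, 1, 0, -2, 0, 0
d²: 1, 1, 0, 4, 0, 0; Σd² = 6
ρ = 1 − 6·6/(6·35) = 1 − 36/210 = 0.829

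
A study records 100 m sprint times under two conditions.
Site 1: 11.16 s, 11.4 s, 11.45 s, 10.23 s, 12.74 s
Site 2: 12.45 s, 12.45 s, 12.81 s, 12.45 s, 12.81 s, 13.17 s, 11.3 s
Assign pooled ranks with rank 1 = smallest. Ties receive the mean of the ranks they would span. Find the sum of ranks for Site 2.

Sorted (ascending): 10.23, 11.16, 11.3, 11.4, 11.45, 12.45, 12.45, 12.45, 12.74, 12.81, 12.81, 13.17
The 3 values of 12.45 occupy positions 6–8 → average rank 7.
The 2 values of 12.81 occupy positions 10–11 → average rank (10+11)/2 = 10.5.
Site 2 values → pooled ranks: 12.45→7, 12.45→7, 12.81→10.5, 12.45→7, 12.81→10.5, 13.17→12, 11.3→3
Rank sum = 7 + 7 + 10.5 + 7 + 10.5 + 12 + 3 = 57

57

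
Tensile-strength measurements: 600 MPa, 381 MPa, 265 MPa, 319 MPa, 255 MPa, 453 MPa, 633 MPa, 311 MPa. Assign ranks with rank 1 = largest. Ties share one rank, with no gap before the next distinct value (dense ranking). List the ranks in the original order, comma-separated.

2, 4, 7, 5, 8, 3, 1, 6

Sorted (descending): 633, 600, 453, 381, 319, 311, 265, 255
No ties — each value takes its position as its rank.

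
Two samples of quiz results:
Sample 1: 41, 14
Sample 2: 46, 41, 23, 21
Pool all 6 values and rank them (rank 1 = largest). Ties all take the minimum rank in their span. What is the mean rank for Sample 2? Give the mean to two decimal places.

Sorted (descending): 46, 41, 41, 23, 21, 14
The 2 values of 41 occupy positions 2–3 → each gets rank 2.
Sample 2 values → pooled ranks: 46→1, 41→2, 23→4, 21→5
Mean rank = (1 + 2 + 4 + 5) / 4 = 3.00

3.00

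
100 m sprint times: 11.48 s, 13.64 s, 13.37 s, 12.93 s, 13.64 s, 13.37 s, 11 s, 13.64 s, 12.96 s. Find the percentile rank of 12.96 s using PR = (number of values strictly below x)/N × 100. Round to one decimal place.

33.3

N = 9.
Strictly below 12.96: 3. Equal to 12.96: 1.
PR = 3/9 × 100 = 33.3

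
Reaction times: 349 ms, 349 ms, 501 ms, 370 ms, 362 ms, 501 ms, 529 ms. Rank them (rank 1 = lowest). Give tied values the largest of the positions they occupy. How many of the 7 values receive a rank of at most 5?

4

Sorted (ascending): 349, 349, 362, 370, 501, 501, 529
The 2 values of 349 occupy positions 1–2 → each gets rank 2.
The 2 values of 501 occupy positions 5–6 → each gets rank 6.
Ranks ≤ 5: {2, 2, 3, 4} → 4 values.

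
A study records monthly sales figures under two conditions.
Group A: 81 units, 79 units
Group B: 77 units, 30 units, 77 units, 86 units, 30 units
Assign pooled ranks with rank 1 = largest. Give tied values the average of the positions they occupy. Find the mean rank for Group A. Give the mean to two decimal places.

2.50

Sorted (descending): 86, 81, 79, 77, 77, 30, 30
The 2 values of 77 occupy positions 4–5 → average rank (4+5)/2 = 4.5.
The 2 values of 30 occupy positions 6–7 → average rank (6+7)/2 = 6.5.
Group A values → pooled ranks: 81→2, 79→3
Mean rank = (2 + 3) / 2 = 2.50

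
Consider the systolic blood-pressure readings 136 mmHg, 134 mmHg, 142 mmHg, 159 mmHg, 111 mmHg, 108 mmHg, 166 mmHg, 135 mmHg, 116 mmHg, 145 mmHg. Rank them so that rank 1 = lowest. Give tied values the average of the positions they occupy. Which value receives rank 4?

134

Sorted (ascending): 108, 111, 116, 134, 135, 136, 142, 145, 159, 166
No ties — each value takes its position as its rank.
Rank 4 → value 134.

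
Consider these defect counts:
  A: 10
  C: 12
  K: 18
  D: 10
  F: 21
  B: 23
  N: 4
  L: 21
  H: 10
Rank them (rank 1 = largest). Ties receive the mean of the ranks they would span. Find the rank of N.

9

Sorted (descending): 23, 21, 21, 18, 12, 10, 10, 10, 4
The 2 values of 21 occupy positions 2–3 → average rank (2+3)/2 = 2.5.
The 3 values of 10 occupy positions 6–8 → average rank 7.
N has value 4 → rank 9.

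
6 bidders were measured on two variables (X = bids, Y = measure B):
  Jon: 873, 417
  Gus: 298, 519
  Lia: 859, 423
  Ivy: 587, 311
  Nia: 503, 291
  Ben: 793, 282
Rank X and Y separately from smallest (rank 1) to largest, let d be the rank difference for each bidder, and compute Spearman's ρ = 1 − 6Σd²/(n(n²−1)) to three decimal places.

-0.086

Ranks of variable 1: 6, 1, 5, 3, 2, 4
Ranks of variable 2: 4, 6, 5, 3, 2, 1
d = r₁ − r₂: 2, -5, 0, 0, 0, 3
d²: 4, 25, 0, 0, 0, 9; Σd² = 38
ρ = 1 − 6·38/(6·35) = 1 − 228/210 = -0.086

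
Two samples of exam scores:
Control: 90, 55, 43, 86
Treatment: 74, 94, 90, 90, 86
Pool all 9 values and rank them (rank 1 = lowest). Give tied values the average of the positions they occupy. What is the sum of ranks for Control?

14.5

Sorted (ascending): 43, 55, 74, 86, 86, 90, 90, 90, 94
The 2 values of 86 occupy positions 4–5 → average rank (4+5)/2 = 4.5.
The 3 values of 90 occupy positions 6–8 → average rank 7.
Control values → pooled ranks: 90→7, 55→2, 43→1, 86→4.5
Rank sum = 7 + 2 + 1 + 4.5 = 14.5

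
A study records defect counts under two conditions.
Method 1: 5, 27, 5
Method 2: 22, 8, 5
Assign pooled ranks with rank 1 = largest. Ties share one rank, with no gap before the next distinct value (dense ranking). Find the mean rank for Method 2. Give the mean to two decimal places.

Sorted (descending): 27, 22, 8, 5, 5, 5
The 3 values of 5 share dense rank 4.
Remaining distinct values take the next consecutive integers.
Method 2 values → pooled ranks: 22→2, 8→3, 5→4
Mean rank = (2 + 3 + 4) / 3 = 3.00

3.00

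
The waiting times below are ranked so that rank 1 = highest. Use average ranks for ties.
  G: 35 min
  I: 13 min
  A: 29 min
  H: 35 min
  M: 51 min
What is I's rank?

5

Sorted (descending): 51, 35, 35, 29, 13
The 2 values of 35 occupy positions 2–3 → average rank (2+3)/2 = 2.5.
I has value 13 min → rank 5.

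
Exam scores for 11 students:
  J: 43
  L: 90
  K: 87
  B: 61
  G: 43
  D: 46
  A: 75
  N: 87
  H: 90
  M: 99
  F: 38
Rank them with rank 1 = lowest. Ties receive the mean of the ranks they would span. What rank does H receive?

9.5

Sorted (ascending): 38, 43, 43, 46, 61, 75, 87, 87, 90, 90, 99
The 2 values of 43 occupy positions 2–3 → average rank (2+3)/2 = 2.5.
The 2 values of 87 occupy positions 7–8 → average rank (7+8)/2 = 7.5.
The 2 values of 90 occupy positions 9–10 → average rank (9+10)/2 = 9.5.
H has value 90 → rank 9.5.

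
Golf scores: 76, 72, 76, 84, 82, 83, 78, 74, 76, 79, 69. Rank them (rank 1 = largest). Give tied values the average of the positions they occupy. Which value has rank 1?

Sorted (descending): 84, 83, 82, 79, 78, 76, 76, 76, 74, 72, 69
The 3 values of 76 occupy positions 6–8 → average rank 7.
Rank 1 → value 84.

84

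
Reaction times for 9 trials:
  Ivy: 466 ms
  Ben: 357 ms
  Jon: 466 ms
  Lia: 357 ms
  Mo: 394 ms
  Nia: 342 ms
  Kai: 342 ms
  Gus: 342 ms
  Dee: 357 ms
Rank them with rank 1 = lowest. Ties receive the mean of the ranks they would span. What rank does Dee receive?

Sorted (ascending): 342, 342, 342, 357, 357, 357, 394, 466, 466
The 3 values of 342 occupy positions 1–3 → average rank 2.
The 3 values of 357 occupy positions 4–6 → average rank 5.
The 2 values of 466 occupy positions 8–9 → average rank (8+9)/2 = 8.5.
Dee has value 357 ms → rank 5.

5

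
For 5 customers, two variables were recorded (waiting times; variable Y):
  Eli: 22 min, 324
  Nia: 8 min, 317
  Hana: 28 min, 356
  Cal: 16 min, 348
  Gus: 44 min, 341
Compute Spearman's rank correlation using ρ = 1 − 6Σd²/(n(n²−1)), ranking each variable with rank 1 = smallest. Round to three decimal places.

Ranks of variable 1: 3, 1, 4, 2, 5
Ranks of variable 2: 2, 1, 5, 4, 3
d = r₁ − r₂: 1, 0, -1, -2, 2
d²: 1, 0, 1, 4, 4; Σd² = 10
ρ = 1 − 6·10/(5·24) = 1 − 60/120 = 0.500

0.500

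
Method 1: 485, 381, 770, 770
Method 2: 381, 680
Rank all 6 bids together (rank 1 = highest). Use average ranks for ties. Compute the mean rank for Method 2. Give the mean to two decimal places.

Sorted (descending): 770, 770, 680, 485, 381, 381
The 2 values of 770 occupy positions 1–2 → average rank (1+2)/2 = 1.5.
The 2 values of 381 occupy positions 5–6 → average rank (5+6)/2 = 5.5.
Method 2 values → pooled ranks: 381→5.5, 680→3
Mean rank = (5.5 + 3) / 2 = 4.25

4.25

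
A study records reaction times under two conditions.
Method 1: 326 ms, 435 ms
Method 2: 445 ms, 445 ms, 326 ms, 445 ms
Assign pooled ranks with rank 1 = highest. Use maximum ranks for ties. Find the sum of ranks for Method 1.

Sorted (descending): 445, 445, 445, 435, 326, 326
The 3 values of 445 occupy positions 1–3 → each gets rank 3.
The 2 values of 326 occupy positions 5–6 → each gets rank 6.
Method 1 values → pooled ranks: 326→6, 435→4
Rank sum = 6 + 4 = 10

10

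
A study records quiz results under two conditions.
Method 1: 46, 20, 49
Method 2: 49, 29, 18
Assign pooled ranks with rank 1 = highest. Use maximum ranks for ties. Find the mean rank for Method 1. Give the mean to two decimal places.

Sorted (descending): 49, 49, 46, 29, 20, 18
The 2 values of 49 occupy positions 1–2 → each gets rank 2.
Method 1 values → pooled ranks: 46→3, 20→5, 49→2
Mean rank = (3 + 5 + 2) / 3 = 3.33

3.33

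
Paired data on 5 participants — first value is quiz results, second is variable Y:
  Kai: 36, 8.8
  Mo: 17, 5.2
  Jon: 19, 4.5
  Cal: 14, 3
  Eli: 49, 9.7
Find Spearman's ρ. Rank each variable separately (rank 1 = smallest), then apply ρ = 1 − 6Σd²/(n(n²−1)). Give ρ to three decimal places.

0.900

Ranks of variable 1: 4, 2, 3, 1, 5
Ranks of variable 2: 4, 3, 2, 1, 5
d = r₁ − r₂: 0, -1, 1, 0, 0
d²: 0, 1, 1, 0, 0; Σd² = 2
ρ = 1 − 6·2/(5·24) = 1 − 12/120 = 0.900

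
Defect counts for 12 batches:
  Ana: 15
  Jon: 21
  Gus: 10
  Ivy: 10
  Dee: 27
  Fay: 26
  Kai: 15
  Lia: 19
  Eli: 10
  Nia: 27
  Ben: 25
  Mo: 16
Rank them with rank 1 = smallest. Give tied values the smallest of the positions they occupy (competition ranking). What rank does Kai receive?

4

Sorted (ascending): 10, 10, 10, 15, 15, 16, 19, 21, 25, 26, 27, 27
The 3 values of 10 occupy positions 1–3 → each gets rank 1.
The 2 values of 15 occupy positions 4–5 → each gets rank 4.
The 2 values of 27 occupy positions 11–12 → each gets rank 11.
Kai has value 15 → rank 4.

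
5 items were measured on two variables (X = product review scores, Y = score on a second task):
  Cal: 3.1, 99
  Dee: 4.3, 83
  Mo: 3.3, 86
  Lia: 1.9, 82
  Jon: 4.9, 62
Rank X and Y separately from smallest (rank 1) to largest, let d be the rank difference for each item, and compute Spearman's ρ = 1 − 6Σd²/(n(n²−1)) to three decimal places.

Ranks of variable 1: 2, 4, 3, 1, 5
Ranks of variable 2: 5, 3, 4, 2, 1
d = r₁ − r₂: -3, 1, -1, -1, 4
d²: 9, 1, 1, 1, 16; Σd² = 28
ρ = 1 − 6·28/(5·24) = 1 − 168/120 = -0.400

-0.400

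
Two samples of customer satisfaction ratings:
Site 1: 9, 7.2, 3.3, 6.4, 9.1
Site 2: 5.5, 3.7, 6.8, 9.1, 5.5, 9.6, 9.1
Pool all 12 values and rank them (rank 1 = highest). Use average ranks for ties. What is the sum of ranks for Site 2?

Sorted (descending): 9.6, 9.1, 9.1, 9.1, 9, 7.2, 6.8, 6.4, 5.5, 5.5, 3.7, 3.3
The 3 values of 9.1 occupy positions 2–4 → average rank 3.
The 2 values of 5.5 occupy positions 9–10 → average rank (9+10)/2 = 9.5.
Site 2 values → pooled ranks: 5.5→9.5, 3.7→11, 6.8→7, 9.1→3, 5.5→9.5, 9.6→1, 9.1→3
Rank sum = 9.5 + 11 + 7 + 3 + 9.5 + 1 + 3 = 44

44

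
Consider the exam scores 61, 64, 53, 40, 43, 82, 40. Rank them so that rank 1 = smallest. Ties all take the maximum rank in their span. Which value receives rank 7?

82

Sorted (ascending): 40, 40, 43, 53, 61, 64, 82
The 2 values of 40 occupy positions 1–2 → each gets rank 2.
Rank 7 → value 82.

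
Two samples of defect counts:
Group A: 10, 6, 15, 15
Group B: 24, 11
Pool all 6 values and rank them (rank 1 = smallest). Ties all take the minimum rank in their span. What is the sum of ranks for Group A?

Sorted (ascending): 6, 10, 11, 15, 15, 24
The 2 values of 15 occupy positions 4–5 → each gets rank 4.
Group A values → pooled ranks: 10→2, 6→1, 15→4, 15→4
Rank sum = 2 + 1 + 4 + 4 = 11

11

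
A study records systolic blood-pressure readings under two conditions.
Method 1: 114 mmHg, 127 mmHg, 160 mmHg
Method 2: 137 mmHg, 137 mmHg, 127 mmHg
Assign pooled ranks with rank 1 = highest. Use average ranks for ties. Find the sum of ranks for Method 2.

Sorted (descending): 160, 137, 137, 127, 127, 114
The 2 values of 137 occupy positions 2–3 → average rank (2+3)/2 = 2.5.
The 2 values of 127 occupy positions 4–5 → average rank (4+5)/2 = 4.5.
Method 2 values → pooled ranks: 137→2.5, 137→2.5, 127→4.5
Rank sum = 2.5 + 2.5 + 4.5 = 9.5

9.5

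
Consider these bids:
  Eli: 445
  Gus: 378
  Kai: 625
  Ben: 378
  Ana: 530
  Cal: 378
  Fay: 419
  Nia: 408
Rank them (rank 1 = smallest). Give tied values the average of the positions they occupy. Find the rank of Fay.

Sorted (ascending): 378, 378, 378, 408, 419, 445, 530, 625
The 3 values of 378 occupy positions 1–3 → average rank 2.
Fay has value 419 → rank 5.

5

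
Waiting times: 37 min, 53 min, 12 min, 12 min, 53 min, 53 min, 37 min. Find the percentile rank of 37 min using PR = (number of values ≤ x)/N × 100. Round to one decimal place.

57.1

N = 7.
Strictly below 37: 2. Equal to 37: 2.
PR = 4/7 × 100 = 57.1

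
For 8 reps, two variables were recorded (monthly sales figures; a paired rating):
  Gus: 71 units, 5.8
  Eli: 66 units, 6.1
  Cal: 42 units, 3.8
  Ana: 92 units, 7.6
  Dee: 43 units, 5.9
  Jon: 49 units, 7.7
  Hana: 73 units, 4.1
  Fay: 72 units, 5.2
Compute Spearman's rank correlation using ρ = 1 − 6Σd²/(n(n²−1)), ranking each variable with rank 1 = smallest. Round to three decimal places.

0.119

Ranks of variable 1: 5, 4, 1, 8, 2, 3, 7, 6
Ranks of variable 2: 4, 6, 1, 7, 5, 8, 2, 3
d = r₁ − r₂: 1, -2, 0, 1, -3, -5, 5, 3
d²: 1, 4, 0, 1, 9, 25, 25, 9; Σd² = 74
ρ = 1 − 6·74/(8·63) = 1 − 444/504 = 0.119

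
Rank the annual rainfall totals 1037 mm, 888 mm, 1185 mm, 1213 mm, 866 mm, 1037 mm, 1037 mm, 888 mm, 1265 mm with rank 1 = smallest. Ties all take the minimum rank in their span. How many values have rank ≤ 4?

Sorted (ascending): 866, 888, 888, 1037, 1037, 1037, 1185, 1213, 1265
The 2 values of 888 occupy positions 2–3 → each gets rank 2.
The 3 values of 1037 occupy positions 4–6 → each gets rank 4.
Ranks ≤ 4: {1, 2, 2, 4, 4, 4} → 6 values.

6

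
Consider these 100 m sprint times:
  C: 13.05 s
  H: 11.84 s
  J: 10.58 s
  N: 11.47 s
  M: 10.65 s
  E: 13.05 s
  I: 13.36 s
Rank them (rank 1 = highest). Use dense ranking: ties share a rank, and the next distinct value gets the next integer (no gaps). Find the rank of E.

2

Sorted (descending): 13.36, 13.05, 13.05, 11.84, 11.47, 10.65, 10.58
The 2 values of 13.05 share dense rank 2.
Remaining distinct values take the next consecutive integers.
E has value 13.05 s → rank 2.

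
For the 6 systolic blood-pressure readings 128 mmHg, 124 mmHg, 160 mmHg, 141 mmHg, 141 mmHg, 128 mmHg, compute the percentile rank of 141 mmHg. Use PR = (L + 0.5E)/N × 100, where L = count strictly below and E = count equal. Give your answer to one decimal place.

N = 6.
Strictly below 141: 3. Equal to 141: 2.
PR = (3 + 0.5·2)/6 × 100 = 66.7

66.7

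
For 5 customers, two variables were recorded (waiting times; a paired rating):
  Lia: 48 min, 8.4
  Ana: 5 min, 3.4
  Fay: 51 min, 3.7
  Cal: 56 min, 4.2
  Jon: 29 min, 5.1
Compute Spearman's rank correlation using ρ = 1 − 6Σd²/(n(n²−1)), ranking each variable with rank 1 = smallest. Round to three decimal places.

Ranks of variable 1: 3, 1, 4, 5, 2
Ranks of variable 2: 5, 1, 2, 3, 4
d = r₁ − r₂: -2, 0, 2, 2, -2
d²: 4, 0, 4, 4, 4; Σd² = 16
ρ = 1 − 6·16/(5·24) = 1 − 96/120 = 0.200

0.200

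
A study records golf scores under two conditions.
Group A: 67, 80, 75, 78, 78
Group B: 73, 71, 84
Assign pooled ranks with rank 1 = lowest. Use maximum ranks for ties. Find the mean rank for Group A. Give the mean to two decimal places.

4.80

Sorted (ascending): 67, 71, 73, 75, 78, 78, 80, 84
The 2 values of 78 occupy positions 5–6 → each gets rank 6.
Group A values → pooled ranks: 67→1, 80→7, 75→4, 78→6, 78→6
Mean rank = (1 + 7 + 4 + 6 + 6) / 5 = 4.80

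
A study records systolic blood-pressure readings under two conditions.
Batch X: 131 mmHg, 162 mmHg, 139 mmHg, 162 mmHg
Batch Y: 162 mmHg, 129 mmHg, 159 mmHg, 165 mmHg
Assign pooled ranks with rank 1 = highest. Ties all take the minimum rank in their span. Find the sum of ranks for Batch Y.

Sorted (descending): 165, 162, 162, 162, 159, 139, 131, 129
The 3 values of 162 occupy positions 2–4 → each gets rank 2.
Batch Y values → pooled ranks: 162→2, 129→8, 159→5, 165→1
Rank sum = 2 + 8 + 5 + 1 = 16

16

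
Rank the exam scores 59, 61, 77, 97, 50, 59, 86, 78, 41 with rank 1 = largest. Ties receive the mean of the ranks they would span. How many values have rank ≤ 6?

Sorted (descending): 97, 86, 78, 77, 61, 59, 59, 50, 41
The 2 values of 59 occupy positions 6–7 → average rank (6+7)/2 = 6.5.
Ranks ≤ 6: {1, 2, 3, 4, 5} → 5 values.

5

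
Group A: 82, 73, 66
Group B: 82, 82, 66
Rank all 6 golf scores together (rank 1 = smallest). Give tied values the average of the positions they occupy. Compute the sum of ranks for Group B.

Sorted (ascending): 66, 66, 73, 82, 82, 82
The 2 values of 66 occupy positions 1–2 → average rank (1+2)/2 = 1.5.
The 3 values of 82 occupy positions 4–6 → average rank 5.
Group B values → pooled ranks: 82→5, 82→5, 66→1.5
Rank sum = 5 + 5 + 1.5 = 11.5

11.5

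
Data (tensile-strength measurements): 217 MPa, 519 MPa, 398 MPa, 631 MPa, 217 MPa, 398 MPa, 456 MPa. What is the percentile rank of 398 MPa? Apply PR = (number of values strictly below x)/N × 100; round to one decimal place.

28.6

N = 7.
Strictly below 398: 2. Equal to 398: 2.
PR = 2/7 × 100 = 28.6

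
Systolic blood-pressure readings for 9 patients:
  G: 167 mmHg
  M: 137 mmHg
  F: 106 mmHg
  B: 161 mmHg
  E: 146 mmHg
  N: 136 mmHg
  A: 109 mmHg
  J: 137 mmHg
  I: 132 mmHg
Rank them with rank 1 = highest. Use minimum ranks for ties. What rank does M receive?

4

Sorted (descending): 167, 161, 146, 137, 137, 136, 132, 109, 106
The 2 values of 137 occupy positions 4–5 → each gets rank 4.
M has value 137 mmHg → rank 4.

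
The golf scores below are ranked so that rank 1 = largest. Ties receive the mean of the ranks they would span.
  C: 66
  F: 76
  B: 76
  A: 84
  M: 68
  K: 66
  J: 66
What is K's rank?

6

Sorted (descending): 84, 76, 76, 68, 66, 66, 66
The 2 values of 76 occupy positions 2–3 → average rank (2+3)/2 = 2.5.
The 3 values of 66 occupy positions 5–7 → average rank 6.
K has value 66 → rank 6.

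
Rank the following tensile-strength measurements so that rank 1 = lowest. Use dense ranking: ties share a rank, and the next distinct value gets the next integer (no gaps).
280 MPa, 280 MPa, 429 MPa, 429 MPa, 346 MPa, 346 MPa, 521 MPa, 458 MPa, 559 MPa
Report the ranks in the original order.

1, 1, 3, 3, 2, 2, 5, 4, 6

Sorted (ascending): 280, 280, 346, 346, 429, 429, 458, 521, 559
The 2 values of 280 share dense rank 1.
The 2 values of 346 share dense rank 2.
The 2 values of 429 share dense rank 3.
Remaining distinct values take the next consecutive integers.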